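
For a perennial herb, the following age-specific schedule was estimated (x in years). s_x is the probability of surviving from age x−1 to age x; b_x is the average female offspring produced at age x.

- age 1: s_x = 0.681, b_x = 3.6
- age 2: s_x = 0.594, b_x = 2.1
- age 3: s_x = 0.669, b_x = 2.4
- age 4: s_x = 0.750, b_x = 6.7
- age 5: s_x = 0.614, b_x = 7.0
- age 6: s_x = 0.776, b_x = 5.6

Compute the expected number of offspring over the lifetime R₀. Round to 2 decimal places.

Survivorship from birth: l_x = s_1·s_2·…·s_x.
  l_1 = 0.68100
  l_2 = 0.40451
  l_3 = 0.27062
  l_4 = 0.20296
  l_5 = 0.12462
  l_6 = 0.09671
R₀ = Σ l_x b_x:
  age 1: 0.68100 × 3.6 = 2.4516
  age 2: 0.40451 × 2.1 = 0.8495
  age 3: 0.27062 × 2.4 = 0.6495
  age 4: 0.20296 × 6.7 = 1.3598
  age 5: 0.12462 × 7.0 = 0.8723
  age 6: 0.09671 × 5.6 = 0.5416
R₀ = 2.4516 + 0.8495 + 0.6495 + 1.3598 + 0.8723 + 0.5416 = 6.7243

6.72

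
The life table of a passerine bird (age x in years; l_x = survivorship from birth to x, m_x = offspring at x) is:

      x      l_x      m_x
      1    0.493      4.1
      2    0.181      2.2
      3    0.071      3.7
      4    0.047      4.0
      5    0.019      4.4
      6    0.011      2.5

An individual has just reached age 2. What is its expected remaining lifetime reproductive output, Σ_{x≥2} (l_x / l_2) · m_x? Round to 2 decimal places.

5.30

l_2 = 0.181. Conditional survival from age 2 to x is l_x / l_2.
  x=2: (0.181/0.181) × 2.2 = 2.2000
  x=3: (0.071/0.181) × 3.7 = 1.4514
  x=4: (0.047/0.181) × 4.0 = 1.0387
  x=5: (0.019/0.181) × 4.4 = 0.4619
  x=6: (0.011/0.181) × 2.5 = 0.1519
Sum = 2.2000 + 1.4514 + 1.0387 + 0.4619 + 0.1519 = 5.3039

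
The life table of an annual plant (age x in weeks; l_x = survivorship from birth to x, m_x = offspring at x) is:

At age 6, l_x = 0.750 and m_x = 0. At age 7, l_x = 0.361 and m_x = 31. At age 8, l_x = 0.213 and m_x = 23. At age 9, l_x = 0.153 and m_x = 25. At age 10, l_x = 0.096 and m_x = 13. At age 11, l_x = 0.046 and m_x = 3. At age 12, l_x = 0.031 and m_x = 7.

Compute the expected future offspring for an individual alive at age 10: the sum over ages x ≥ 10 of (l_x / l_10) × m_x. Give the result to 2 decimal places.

l_10 = 0.096. Conditional survival from age 10 to x is l_x / l_10.
  x=10: (0.096/0.096) × 13 = 13.0000
  x=11: (0.046/0.096) × 3 = 1.4375
  x=12: (0.031/0.096) × 7 = 2.2604
Sum = 13.0000 + 1.4375 + 2.2604 = 16.6979

16.70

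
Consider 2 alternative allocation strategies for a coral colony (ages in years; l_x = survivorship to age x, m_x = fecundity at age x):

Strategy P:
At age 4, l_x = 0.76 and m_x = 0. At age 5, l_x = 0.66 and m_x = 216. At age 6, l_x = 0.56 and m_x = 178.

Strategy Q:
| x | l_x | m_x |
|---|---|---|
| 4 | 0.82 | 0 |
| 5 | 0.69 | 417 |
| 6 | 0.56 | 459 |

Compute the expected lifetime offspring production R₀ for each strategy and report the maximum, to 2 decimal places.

Strategy P: R₀ = 0.76×0 + 0.66×216 + 0.56×178 = 242.2400
Strategy Q: R₀ = 0.82×0 + 0.69×417 + 0.56×459 = 544.7700
Highest R₀: strategy Q with 544.7700.

544.77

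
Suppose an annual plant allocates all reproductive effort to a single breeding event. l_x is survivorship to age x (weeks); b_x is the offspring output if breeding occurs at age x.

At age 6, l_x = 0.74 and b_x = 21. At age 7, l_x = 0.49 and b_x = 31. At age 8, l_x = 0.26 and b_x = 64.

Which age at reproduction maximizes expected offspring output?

Expected offspring if breeding at age x = l_x × b_x:
  age 6: 0.74 × 21 = 15.540
  age 7: 0.49 × 31 = 15.190
  age 8: 0.26 × 64 = 16.640
Maximum at age 8 (16.640).

8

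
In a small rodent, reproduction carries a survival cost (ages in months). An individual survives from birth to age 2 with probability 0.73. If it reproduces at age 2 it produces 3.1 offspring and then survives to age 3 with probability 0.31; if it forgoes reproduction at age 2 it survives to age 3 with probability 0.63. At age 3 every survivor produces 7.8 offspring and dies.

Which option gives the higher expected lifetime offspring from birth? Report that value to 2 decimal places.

4.03

breed at age 2: R₀ = 0.73 × (3.1 + 0.31 × 7.8) = 0.73 × 5.5180 = 4.0281
delay to age 3: R₀ = 0.73 × (0.63 × 7.8) = 0.73 × 4.9140 = 3.5872
Higher: breed at age 2 (4.0281).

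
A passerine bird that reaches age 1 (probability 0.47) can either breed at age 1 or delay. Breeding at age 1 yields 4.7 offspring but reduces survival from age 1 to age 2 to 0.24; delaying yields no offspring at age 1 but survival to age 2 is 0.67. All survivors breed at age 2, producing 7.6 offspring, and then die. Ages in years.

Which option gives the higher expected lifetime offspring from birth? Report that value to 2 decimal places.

3.07

breed at age 1: R₀ = 0.47 × (4.7 + 0.24 × 7.6) = 0.47 × 6.5240 = 3.0663
delay to age 2: R₀ = 0.47 × (0.67 × 7.6) = 0.47 × 5.0920 = 2.3932
Higher: breed at age 1 (3.0663).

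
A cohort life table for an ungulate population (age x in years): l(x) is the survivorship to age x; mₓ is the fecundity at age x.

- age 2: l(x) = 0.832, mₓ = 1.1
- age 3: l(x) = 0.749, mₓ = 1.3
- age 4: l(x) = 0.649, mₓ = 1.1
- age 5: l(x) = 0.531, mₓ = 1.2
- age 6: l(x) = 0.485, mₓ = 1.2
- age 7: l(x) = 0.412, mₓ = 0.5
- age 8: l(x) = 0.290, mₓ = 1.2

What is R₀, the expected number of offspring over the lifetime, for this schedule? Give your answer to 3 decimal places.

4.376

R₀ = Σ l(x) mₓ:
  age 2: 0.832 × 1.1 = 0.9152
  age 3: 0.749 × 1.3 = 0.9737
  age 4: 0.649 × 1.1 = 0.7139
  age 5: 0.531 × 1.2 = 0.6372
  age 6: 0.485 × 1.2 = 0.5820
  age 7: 0.412 × 0.5 = 0.2060
  age 8: 0.290 × 1.2 = 0.3480
R₀ = 0.9152 + 0.9737 + 0.7139 + 0.6372 + 0.5820 + 0.2060 + 0.3480 = 4.3760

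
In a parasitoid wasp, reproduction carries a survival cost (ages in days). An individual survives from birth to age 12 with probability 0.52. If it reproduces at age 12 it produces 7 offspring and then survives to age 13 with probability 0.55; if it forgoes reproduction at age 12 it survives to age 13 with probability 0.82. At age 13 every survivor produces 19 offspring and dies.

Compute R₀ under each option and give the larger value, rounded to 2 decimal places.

9.07

breed at age 12: R₀ = 0.52 × (7 + 0.55 × 19) = 0.52 × 17.4500 = 9.0740
delay to age 13: R₀ = 0.52 × (0.82 × 19) = 0.52 × 15.5800 = 8.1016
Higher: breed at age 12 (9.0740).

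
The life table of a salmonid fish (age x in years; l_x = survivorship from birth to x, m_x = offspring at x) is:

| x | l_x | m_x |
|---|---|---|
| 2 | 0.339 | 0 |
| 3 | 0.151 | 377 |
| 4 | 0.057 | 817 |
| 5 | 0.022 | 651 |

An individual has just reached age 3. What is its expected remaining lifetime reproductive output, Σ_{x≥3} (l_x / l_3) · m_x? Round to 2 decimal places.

780.25

l_3 = 0.151. Conditional survival from age 3 to x is l_x / l_3.
  x=3: (0.151/0.151) × 377 = 377.0000
  x=4: (0.057/0.151) × 817 = 308.4040
  x=5: (0.022/0.151) × 651 = 94.8477
Sum = 377.0000 + 308.4040 + 94.8477 = 780.2517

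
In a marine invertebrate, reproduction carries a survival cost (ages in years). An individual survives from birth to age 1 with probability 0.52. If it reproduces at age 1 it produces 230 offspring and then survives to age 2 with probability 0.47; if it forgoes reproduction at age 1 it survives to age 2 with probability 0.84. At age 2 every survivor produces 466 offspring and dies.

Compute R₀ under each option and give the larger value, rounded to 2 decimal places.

breed at age 1: R₀ = 0.52 × (230 + 0.47 × 466) = 0.52 × 449.0200 = 233.4904
delay to age 2: R₀ = 0.52 × (0.84 × 466) = 0.52 × 391.4400 = 203.5488
Higher: breed at age 1 (233.4904).

233.49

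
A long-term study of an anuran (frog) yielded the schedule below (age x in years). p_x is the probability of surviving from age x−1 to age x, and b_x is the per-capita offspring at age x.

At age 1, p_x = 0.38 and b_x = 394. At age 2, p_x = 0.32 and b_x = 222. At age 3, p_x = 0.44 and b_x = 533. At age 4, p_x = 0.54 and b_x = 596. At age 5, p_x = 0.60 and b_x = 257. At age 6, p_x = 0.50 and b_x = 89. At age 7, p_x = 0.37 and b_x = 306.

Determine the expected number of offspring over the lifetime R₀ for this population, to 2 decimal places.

228.66

Survivorship from birth: l_x = p_1·p_2·…·p_x.
  l_1 = 0.38000
  l_2 = 0.12160
  l_3 = 0.05350
  l_4 = 0.02889
  l_5 = 0.01734
  l_6 = 0.00867
  l_7 = 0.00321
R₀ = Σ l_x b_x:
  age 1: 0.38000 × 394 = 149.7200
  age 2: 0.12160 × 222 = 26.9952
  age 3: 0.05350 × 533 = 28.5155
  age 4: 0.02889 × 596 = 17.2184
  age 5: 0.01734 × 257 = 4.4564
  age 6: 0.00867 × 89 = 0.7716
  age 7: 0.00321 × 306 = 0.9823
R₀ = 149.7200 + 26.9952 + 28.5155 + 17.2184 + 4.4564 + 0.7716 + 0.9823 = 228.6594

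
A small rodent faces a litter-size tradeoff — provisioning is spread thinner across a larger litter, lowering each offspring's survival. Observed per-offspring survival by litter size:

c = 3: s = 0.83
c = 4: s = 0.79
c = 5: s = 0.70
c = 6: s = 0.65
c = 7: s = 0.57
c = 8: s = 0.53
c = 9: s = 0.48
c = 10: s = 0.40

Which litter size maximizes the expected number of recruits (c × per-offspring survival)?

9

Expected recruits = c × s(c):
  c=3: 3 × 0.83 = 2.490
  c=4: 4 × 0.79 = 3.160
  c=5: 5 × 0.70 = 3.500
  c=6: 6 × 0.65 = 3.900
  c=7: 7 × 0.57 = 3.990
  c=8: 8 × 0.53 = 4.240
  c=9: 9 × 0.48 = 4.320
  c=10: 10 × 0.40 = 4.000
Maximum at c = 9 (4.320 recruits).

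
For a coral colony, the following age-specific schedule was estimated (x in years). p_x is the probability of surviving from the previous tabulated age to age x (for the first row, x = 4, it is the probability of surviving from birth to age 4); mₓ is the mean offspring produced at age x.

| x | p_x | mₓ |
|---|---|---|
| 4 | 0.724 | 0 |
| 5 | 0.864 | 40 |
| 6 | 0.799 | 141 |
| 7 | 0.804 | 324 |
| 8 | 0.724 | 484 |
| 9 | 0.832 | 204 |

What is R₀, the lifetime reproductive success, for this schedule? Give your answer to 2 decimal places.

Survivorship from birth: l_x = p_4·p_5·…·p_x.
  l_4 = 0.72400
  l_5 = 0.62554
  l_6 = 0.49980
  l_7 = 0.40184
  l_8 = 0.29093
  l_9 = 0.24206
R₀ = Σ l_x mₓ:
  age 4: 0.72400 × 0 = 0.0000
  age 5: 0.62554 × 40 = 25.0216
  age 6: 0.49980 × 141 = 70.4718
  age 7: 0.40184 × 324 = 130.1962
  age 8: 0.29093 × 484 = 140.8101
  age 9: 0.24206 × 204 = 49.3802
R₀ = 0.0000 + 25.0216 + 70.4718 + 130.1962 + 140.8101 + 49.3802 = 415.8799

415.88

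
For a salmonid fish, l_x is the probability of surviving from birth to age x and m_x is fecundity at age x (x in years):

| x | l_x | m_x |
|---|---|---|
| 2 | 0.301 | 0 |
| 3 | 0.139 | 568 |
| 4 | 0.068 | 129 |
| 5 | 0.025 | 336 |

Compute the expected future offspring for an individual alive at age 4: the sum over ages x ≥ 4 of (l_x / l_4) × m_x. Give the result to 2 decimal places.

252.53

l_4 = 0.068. Conditional survival from age 4 to x is l_x / l_4.
  x=4: (0.068/0.068) × 129 = 129.0000
  x=5: (0.025/0.068) × 336 = 123.5294
Sum = 129.0000 + 123.5294 = 252.5294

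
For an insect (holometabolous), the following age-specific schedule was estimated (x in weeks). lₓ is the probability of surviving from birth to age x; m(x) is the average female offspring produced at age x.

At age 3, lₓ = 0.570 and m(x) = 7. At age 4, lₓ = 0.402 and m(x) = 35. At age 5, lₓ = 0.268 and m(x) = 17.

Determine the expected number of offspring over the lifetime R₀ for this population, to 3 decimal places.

22.616

R₀ = Σ lₓ m(x):
  age 3: 0.570 × 7 = 3.9900
  age 4: 0.402 × 35 = 14.0700
  age 5: 0.268 × 17 = 4.5560
R₀ = 3.9900 + 14.0700 + 4.5560 = 22.6160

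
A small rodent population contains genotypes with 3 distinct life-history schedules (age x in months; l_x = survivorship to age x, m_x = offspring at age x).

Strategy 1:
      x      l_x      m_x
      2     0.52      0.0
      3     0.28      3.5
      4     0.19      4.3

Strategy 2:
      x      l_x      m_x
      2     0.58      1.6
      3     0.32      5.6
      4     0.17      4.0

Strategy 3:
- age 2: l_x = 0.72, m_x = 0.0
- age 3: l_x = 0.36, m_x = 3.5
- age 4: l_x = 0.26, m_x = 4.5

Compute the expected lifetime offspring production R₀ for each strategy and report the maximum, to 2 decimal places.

3.40

Strategy 1: R₀ = 0.52×0.0 + 0.28×3.5 + 0.19×4.3 = 1.7970
Strategy 2: R₀ = 0.58×1.6 + 0.32×5.6 + 0.17×4.0 = 3.4000
Strategy 3: R₀ = 0.72×0.0 + 0.36×3.5 + 0.26×4.5 = 2.4300
Highest R₀: strategy 2 with 3.4000.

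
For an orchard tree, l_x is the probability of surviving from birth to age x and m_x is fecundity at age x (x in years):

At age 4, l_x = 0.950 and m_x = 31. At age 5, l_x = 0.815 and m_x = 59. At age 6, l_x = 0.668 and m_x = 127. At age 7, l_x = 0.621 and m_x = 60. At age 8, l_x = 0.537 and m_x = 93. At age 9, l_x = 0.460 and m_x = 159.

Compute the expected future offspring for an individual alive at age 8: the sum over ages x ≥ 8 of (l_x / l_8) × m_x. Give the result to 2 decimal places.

l_8 = 0.537. Conditional survival from age 8 to x is l_x / l_8.
  x=8: (0.537/0.537) × 93 = 93.0000
  x=9: (0.460/0.537) × 159 = 136.2011
Sum = 93.0000 + 136.2011 = 229.2011

229.20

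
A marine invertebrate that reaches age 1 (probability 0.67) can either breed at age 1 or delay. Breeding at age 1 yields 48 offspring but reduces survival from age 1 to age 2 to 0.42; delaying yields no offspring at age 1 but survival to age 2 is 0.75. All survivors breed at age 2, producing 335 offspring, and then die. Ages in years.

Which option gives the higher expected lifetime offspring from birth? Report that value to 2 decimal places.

breed at age 1: R₀ = 0.67 × (48 + 0.42 × 335) = 0.67 × 188.7000 = 126.4290
delay to age 2: R₀ = 0.67 × (0.75 × 335) = 0.67 × 251.2500 = 168.3375
Higher: delay to age 2 (168.3375).

168.34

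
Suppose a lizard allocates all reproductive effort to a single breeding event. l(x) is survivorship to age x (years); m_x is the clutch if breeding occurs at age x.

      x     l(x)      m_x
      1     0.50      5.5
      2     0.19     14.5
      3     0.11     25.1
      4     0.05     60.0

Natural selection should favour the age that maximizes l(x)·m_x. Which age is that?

4

Expected offspring if breeding at age x = l(x) × m_x:
  age 1: 0.50 × 5.5 = 2.750
  age 2: 0.19 × 14.5 = 2.755
  age 3: 0.11 × 25.1 = 2.761
  age 4: 0.05 × 60.0 = 3.000
Maximum at age 4 (3.000).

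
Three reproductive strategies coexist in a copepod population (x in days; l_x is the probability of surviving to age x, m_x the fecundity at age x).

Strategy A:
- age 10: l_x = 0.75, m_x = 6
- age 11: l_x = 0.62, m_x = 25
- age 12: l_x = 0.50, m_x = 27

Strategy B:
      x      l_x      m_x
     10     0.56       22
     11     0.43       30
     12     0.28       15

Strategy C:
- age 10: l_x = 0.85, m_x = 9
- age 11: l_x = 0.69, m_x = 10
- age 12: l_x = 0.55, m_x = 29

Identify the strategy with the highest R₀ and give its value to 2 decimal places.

Strategy A: R₀ = 0.75×6 + 0.62×25 + 0.50×27 = 33.5000
Strategy B: R₀ = 0.56×22 + 0.43×30 + 0.28×15 = 29.4200
Strategy C: R₀ = 0.85×9 + 0.69×10 + 0.55×29 = 30.5000
Highest R₀: strategy A with 33.5000.

33.50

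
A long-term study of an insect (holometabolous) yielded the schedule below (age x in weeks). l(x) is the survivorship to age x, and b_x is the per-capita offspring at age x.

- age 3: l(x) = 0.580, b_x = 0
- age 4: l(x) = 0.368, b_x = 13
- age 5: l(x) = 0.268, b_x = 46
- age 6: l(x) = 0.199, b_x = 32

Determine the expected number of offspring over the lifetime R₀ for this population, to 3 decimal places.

R₀ = Σ l(x) b_x:
  age 3: 0.580 × 0 = 0.0000
  age 4: 0.368 × 13 = 4.7840
  age 5: 0.268 × 46 = 12.3280
  age 6: 0.199 × 32 = 6.3680
R₀ = 0.0000 + 4.7840 + 12.3280 + 6.3680 = 23.4800

23.480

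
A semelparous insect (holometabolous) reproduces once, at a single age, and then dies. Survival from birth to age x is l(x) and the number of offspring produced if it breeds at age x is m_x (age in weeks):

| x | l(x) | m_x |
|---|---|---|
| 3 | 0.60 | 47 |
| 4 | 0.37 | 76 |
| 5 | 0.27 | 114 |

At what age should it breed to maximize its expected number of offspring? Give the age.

5

Expected offspring if breeding at age x = l(x) × m_x:
  age 3: 0.60 × 47 = 28.200
  age 4: 0.37 × 76 = 28.120
  age 5: 0.27 × 114 = 30.780
Maximum at age 5 (30.780).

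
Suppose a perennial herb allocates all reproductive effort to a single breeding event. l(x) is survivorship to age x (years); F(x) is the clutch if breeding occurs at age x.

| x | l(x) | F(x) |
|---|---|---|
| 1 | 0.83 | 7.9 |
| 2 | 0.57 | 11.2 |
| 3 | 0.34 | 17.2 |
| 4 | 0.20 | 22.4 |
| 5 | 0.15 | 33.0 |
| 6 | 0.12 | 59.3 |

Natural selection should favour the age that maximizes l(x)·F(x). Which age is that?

Expected offspring if breeding at age x = l(x) × F(x):
  age 1: 0.83 × 7.9 = 6.557
  age 2: 0.57 × 11.2 = 6.384
  age 3: 0.34 × 17.2 = 5.848
  age 4: 0.20 × 22.4 = 4.480
  age 5: 0.15 × 33.0 = 4.950
  age 6: 0.12 × 59.3 = 7.116
Maximum at age 6 (7.116).

6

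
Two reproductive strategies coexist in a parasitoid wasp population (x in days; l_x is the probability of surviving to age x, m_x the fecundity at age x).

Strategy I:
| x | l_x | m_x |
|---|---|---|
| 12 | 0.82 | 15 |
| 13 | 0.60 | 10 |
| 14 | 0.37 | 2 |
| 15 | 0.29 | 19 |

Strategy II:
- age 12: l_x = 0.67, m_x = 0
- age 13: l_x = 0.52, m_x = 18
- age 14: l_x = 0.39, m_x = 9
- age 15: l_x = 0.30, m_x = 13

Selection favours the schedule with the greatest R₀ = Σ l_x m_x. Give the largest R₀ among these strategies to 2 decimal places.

24.55

Strategy I: R₀ = 0.82×15 + 0.60×10 + 0.37×2 + 0.29×19 = 24.5500
Strategy II: R₀ = 0.67×0 + 0.52×18 + 0.39×9 + 0.30×13 = 16.7700
Highest R₀: strategy I with 24.5500.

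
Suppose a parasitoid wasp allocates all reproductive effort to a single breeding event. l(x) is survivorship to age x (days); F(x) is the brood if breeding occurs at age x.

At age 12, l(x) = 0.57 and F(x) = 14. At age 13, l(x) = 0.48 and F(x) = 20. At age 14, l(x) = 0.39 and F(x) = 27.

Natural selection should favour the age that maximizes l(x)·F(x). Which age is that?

Expected offspring if breeding at age x = l(x) × F(x):
  age 12: 0.57 × 14 = 7.980
  age 13: 0.48 × 20 = 9.600
  age 14: 0.39 × 27 = 10.530
Maximum at age 14 (10.530).

14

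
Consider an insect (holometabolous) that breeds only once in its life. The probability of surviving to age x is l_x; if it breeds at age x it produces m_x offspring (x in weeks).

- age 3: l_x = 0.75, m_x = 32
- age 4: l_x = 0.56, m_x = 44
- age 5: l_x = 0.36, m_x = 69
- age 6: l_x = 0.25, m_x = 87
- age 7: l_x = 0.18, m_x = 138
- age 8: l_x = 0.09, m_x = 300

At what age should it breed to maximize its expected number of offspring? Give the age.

8

Expected offspring if breeding at age x = l_x × m_x:
  age 3: 0.75 × 32 = 24.000
  age 4: 0.56 × 44 = 24.640
  age 5: 0.36 × 69 = 24.840
  age 6: 0.25 × 87 = 21.750
  age 7: 0.18 × 138 = 24.840
  age 8: 0.09 × 300 = 27.000
Maximum at age 8 (27.000).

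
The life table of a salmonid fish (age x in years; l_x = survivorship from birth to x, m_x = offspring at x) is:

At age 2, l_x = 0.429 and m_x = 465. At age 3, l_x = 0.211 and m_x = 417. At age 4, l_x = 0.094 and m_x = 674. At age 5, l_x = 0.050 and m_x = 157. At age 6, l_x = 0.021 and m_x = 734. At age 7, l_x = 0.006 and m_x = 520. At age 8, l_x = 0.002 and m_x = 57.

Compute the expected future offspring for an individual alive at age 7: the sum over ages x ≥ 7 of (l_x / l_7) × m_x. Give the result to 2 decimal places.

l_7 = 0.006. Conditional survival from age 7 to x is l_x / l_7.
  x=7: (0.006/0.006) × 520 = 520.0000
  x=8: (0.002/0.006) × 57 = 19.0000
Sum = 520.0000 + 19.0000 = 539.0000

539.00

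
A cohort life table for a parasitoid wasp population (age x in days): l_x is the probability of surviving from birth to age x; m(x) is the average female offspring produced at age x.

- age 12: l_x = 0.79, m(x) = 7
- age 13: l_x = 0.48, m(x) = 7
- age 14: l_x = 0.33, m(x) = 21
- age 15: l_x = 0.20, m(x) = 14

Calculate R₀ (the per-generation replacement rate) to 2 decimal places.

18.62

R₀ = Σ l_x m(x):
  age 12: 0.79 × 7 = 5.5300
  age 13: 0.48 × 7 = 3.3600
  age 14: 0.33 × 21 = 6.9300
  age 15: 0.20 × 14 = 2.8000
R₀ = 5.5300 + 3.3600 + 6.9300 + 2.8000 = 18.6200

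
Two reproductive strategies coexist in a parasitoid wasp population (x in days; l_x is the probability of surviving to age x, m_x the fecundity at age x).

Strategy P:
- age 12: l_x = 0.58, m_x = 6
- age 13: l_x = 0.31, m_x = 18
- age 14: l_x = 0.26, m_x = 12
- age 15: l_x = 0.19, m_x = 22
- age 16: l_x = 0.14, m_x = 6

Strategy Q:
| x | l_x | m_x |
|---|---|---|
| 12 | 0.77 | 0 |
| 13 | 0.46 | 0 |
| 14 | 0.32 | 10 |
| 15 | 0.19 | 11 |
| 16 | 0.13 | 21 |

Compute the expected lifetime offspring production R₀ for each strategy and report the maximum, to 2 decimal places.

17.20

Strategy P: R₀ = 0.58×6 + 0.31×18 + 0.26×12 + 0.19×22 + 0.14×6 = 17.2000
Strategy Q: R₀ = 0.77×0 + 0.46×0 + 0.32×10 + 0.19×11 + 0.13×21 = 8.0200
Highest R₀: strategy P with 17.2000.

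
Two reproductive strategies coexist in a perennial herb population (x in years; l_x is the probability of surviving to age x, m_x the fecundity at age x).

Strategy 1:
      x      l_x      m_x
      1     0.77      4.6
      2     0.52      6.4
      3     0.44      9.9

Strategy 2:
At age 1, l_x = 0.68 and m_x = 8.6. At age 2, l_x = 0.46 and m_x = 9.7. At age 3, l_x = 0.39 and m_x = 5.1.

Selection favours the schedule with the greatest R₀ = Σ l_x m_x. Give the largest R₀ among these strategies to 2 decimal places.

Strategy 1: R₀ = 0.77×4.6 + 0.52×6.4 + 0.44×9.9 = 11.2260
Strategy 2: R₀ = 0.68×8.6 + 0.46×9.7 + 0.39×5.1 = 12.2990
Highest R₀: strategy 2 with 12.2990.

12.30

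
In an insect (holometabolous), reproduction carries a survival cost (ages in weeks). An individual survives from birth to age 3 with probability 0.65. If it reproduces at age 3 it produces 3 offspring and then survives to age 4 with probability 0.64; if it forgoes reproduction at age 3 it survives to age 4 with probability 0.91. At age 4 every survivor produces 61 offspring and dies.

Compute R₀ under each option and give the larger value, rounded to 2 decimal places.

breed at age 3: R₀ = 0.65 × (3 + 0.64 × 61) = 0.65 × 42.0400 = 27.3260
delay to age 4: R₀ = 0.65 × (0.91 × 61) = 0.65 × 55.5100 = 36.0815
Higher: delay to age 4 (36.0815).

36.08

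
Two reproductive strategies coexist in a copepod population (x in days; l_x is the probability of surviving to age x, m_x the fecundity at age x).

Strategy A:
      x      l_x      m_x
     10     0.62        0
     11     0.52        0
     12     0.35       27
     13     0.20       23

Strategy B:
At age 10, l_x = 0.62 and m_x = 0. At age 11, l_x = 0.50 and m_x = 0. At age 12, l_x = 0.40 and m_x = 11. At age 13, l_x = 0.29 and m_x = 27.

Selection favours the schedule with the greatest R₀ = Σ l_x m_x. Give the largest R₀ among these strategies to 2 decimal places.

14.05

Strategy A: R₀ = 0.62×0 + 0.52×0 + 0.35×27 + 0.20×23 = 14.0500
Strategy B: R₀ = 0.62×0 + 0.50×0 + 0.40×11 + 0.29×27 = 12.2300
Highest R₀: strategy A with 14.0500.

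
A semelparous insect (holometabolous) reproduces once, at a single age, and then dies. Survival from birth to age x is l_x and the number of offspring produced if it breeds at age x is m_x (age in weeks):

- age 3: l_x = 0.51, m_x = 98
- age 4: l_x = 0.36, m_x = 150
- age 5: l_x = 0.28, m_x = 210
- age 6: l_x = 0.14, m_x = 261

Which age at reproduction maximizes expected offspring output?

Expected offspring if breeding at age x = l_x × m_x:
  age 3: 0.51 × 98 = 49.980
  age 4: 0.36 × 150 = 54.000
  age 5: 0.28 × 210 = 58.800
  age 6: 0.14 × 261 = 36.540
Maximum at age 5 (58.800).

5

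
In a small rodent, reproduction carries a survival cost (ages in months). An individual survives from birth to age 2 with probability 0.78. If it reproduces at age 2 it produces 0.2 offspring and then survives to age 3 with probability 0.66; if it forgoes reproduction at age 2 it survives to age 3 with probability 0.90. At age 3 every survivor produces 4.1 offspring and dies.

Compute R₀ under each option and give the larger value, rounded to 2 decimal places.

breed at age 2: R₀ = 0.78 × (0.2 + 0.66 × 4.1) = 0.78 × 2.9060 = 2.2667
delay to age 3: R₀ = 0.78 × (0.90 × 4.1) = 0.78 × 3.6900 = 2.8782
Higher: delay to age 3 (2.8782).

2.88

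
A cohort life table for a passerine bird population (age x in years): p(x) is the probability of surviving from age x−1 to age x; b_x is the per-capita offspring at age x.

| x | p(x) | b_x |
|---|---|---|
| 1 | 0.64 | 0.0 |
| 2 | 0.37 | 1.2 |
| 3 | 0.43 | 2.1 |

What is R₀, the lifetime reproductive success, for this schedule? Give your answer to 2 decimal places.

Survivorship from birth: l_x = p_1·p_2·…·p_x.
  l_1 = 0.64000
  l_2 = 0.23680
  l_3 = 0.10182
R₀ = Σ l_x b_x:
  age 1: 0.64000 × 0.0 = 0.0000
  age 2: 0.23680 × 1.2 = 0.2842
  age 3: 0.10182 × 2.1 = 0.2138
R₀ = 0.0000 + 0.2842 + 0.2138 = 0.4980

0.50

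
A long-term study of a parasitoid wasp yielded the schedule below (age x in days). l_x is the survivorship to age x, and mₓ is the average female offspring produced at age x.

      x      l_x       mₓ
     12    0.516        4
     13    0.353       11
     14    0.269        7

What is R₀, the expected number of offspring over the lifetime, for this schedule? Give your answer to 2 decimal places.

R₀ = Σ l_x mₓ:
  age 12: 0.516 × 4 = 2.0640
  age 13: 0.353 × 11 = 3.8830
  age 14: 0.269 × 7 = 1.8830
R₀ = 2.0640 + 3.8830 + 1.8830 = 7.8300

7.83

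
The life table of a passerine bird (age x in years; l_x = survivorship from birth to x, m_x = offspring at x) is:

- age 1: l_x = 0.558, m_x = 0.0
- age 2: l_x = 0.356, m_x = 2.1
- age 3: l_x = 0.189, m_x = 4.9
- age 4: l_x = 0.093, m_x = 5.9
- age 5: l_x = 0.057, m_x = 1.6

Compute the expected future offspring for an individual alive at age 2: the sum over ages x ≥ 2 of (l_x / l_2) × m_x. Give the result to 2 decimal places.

6.50

l_2 = 0.356. Conditional survival from age 2 to x is l_x / l_2.
  x=2: (0.356/0.356) × 2.1 = 2.1000
  x=3: (0.189/0.356) × 4.9 = 2.6014
  x=4: (0.093/0.356) × 5.9 = 1.5413
  x=5: (0.057/0.356) × 1.6 = 0.2562
Sum = 2.1000 + 2.6014 + 1.5413 + 0.2562 = 6.4989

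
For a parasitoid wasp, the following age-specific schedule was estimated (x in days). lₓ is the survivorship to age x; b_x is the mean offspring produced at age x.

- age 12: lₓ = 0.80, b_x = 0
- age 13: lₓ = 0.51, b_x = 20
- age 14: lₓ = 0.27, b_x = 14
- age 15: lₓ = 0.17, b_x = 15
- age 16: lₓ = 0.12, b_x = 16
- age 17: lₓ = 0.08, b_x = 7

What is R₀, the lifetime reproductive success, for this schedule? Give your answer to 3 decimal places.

R₀ = Σ lₓ b_x:
  age 12: 0.80 × 0 = 0.0000
  age 13: 0.51 × 20 = 10.2000
  age 14: 0.27 × 14 = 3.7800
  age 15: 0.17 × 15 = 2.5500
  age 16: 0.12 × 16 = 1.9200
  age 17: 0.08 × 7 = 0.5600
R₀ = 0.0000 + 10.2000 + 3.7800 + 2.5500 + 1.9200 + 0.5600 = 19.0100

19.010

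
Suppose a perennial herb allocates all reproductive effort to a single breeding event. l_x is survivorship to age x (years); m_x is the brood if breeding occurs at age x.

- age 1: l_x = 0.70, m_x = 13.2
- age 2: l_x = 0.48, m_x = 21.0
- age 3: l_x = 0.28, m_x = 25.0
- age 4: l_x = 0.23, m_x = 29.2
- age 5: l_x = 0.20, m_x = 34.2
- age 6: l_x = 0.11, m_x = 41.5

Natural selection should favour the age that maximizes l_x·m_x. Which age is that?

2

Expected offspring if breeding at age x = l_x × m_x:
  age 1: 0.70 × 13.2 = 9.240
  age 2: 0.48 × 21.0 = 10.080
  age 3: 0.28 × 25.0 = 7.000
  age 4: 0.23 × 29.2 = 6.716
  age 5: 0.20 × 34.2 = 6.840
  age 6: 0.11 × 41.5 = 4.565
Maximum at age 2 (10.080).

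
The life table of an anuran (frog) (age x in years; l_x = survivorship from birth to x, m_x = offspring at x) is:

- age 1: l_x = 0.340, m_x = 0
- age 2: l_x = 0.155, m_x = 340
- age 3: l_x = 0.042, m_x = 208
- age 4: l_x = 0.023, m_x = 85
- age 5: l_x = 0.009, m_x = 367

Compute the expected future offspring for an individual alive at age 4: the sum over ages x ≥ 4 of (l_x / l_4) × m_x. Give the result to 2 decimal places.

l_4 = 0.023. Conditional survival from age 4 to x is l_x / l_4.
  x=4: (0.023/0.023) × 85 = 85.0000
  x=5: (0.009/0.023) × 367 = 143.6087
Sum = 85.0000 + 143.6087 = 228.6087

228.61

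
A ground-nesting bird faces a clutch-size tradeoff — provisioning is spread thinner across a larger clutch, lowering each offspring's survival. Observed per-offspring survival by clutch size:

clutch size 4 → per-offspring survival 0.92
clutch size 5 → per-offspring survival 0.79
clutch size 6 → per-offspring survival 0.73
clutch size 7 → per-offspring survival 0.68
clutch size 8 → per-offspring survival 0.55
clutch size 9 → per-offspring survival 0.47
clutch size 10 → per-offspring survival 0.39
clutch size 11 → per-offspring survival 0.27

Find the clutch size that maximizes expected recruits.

Expected recruits = c × s(c):
  c=4: 4 × 0.92 = 3.680
  c=5: 5 × 0.79 = 3.950
  c=6: 6 × 0.73 = 4.380
  c=7: 7 × 0.68 = 4.760
  c=8: 8 × 0.55 = 4.400
  c=9: 9 × 0.47 = 4.230
  c=10: 10 × 0.39 = 3.900
  c=11: 11 × 0.27 = 2.970
Maximum at c = 7 (4.760 recruits).

7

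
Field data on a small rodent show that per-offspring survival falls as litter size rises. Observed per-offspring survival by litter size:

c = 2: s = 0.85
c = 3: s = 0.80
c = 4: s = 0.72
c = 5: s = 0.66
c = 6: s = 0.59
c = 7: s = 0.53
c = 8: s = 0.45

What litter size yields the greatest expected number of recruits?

Expected recruits = c × s(c):
  c=2: 2 × 0.85 = 1.700
  c=3: 3 × 0.80 = 2.400
  c=4: 4 × 0.72 = 2.880
  c=5: 5 × 0.66 = 3.300
  c=6: 6 × 0.59 = 3.540
  c=7: 7 × 0.53 = 3.710
  c=8: 8 × 0.45 = 3.600
Maximum at c = 7 (3.710 recruits).

7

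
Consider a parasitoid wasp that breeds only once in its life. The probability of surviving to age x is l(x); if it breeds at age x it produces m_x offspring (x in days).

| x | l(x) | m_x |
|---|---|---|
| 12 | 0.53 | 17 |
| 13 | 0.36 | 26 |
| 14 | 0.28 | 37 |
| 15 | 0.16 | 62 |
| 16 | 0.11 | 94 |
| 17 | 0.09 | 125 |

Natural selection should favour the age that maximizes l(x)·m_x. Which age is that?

Expected offspring if breeding at age x = l(x) × m_x:
  age 12: 0.53 × 17 = 9.010
  age 13: 0.36 × 26 = 9.360
  age 14: 0.28 × 37 = 10.360
  age 15: 0.16 × 62 = 9.920
  age 16: 0.11 × 94 = 10.340
  age 17: 0.09 × 125 = 11.250
Maximum at age 17 (11.250).

17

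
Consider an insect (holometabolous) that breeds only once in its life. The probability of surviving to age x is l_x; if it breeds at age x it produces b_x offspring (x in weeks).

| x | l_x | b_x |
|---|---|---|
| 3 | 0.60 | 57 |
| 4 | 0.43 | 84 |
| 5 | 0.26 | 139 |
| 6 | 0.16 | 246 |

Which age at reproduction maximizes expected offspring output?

6

Expected offspring if breeding at age x = l_x × b_x:
  age 3: 0.60 × 57 = 34.200
  age 4: 0.43 × 84 = 36.120
  age 5: 0.26 × 139 = 36.140
  age 6: 0.16 × 246 = 39.360
Maximum at age 6 (39.360).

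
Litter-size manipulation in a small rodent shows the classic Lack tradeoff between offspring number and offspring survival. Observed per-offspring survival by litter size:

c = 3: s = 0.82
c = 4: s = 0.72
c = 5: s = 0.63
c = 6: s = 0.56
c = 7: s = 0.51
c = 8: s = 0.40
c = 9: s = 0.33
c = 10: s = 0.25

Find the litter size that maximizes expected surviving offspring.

7

Expected surviving offspring = c × s(c):
  c=3: 3 × 0.82 = 2.460
  c=4: 4 × 0.72 = 2.880
  c=5: 5 × 0.63 = 3.150
  c=6: 6 × 0.56 = 3.360
  c=7: 7 × 0.51 = 3.570
  c=8: 8 × 0.40 = 3.200
  c=9: 9 × 0.33 = 2.970
  c=10: 10 × 0.25 = 2.500
Maximum at c = 7 (3.570 surviving offspring).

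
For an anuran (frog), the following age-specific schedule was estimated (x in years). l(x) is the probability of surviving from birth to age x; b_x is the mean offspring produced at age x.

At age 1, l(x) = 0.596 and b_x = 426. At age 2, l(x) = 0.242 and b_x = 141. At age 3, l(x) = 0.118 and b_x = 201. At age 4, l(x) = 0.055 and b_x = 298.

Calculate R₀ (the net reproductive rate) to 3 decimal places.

R₀ = Σ l(x) b_x:
  age 1: 0.596 × 426 = 253.8960
  age 2: 0.242 × 141 = 34.1220
  age 3: 0.118 × 201 = 23.7180
  age 4: 0.055 × 298 = 16.3900
R₀ = 253.8960 + 34.1220 + 23.7180 + 16.3900 = 328.1260

328.126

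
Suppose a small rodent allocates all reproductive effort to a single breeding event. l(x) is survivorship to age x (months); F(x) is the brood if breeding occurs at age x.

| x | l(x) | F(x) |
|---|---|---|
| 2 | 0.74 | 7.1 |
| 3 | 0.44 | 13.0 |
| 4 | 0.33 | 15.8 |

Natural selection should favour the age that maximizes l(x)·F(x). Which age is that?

Expected offspring if breeding at age x = l(x) × F(x):
  age 2: 0.74 × 7.1 = 5.254
  age 3: 0.44 × 13.0 = 5.720
  age 4: 0.33 × 15.8 = 5.214
Maximum at age 3 (5.720).

3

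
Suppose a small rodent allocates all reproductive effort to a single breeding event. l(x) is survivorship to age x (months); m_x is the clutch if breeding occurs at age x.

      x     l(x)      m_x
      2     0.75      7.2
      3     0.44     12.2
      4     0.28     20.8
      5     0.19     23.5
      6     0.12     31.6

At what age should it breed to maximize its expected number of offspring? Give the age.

4

Expected offspring if breeding at age x = l(x) × m_x:
  age 2: 0.75 × 7.2 = 5.400
  age 3: 0.44 × 12.2 = 5.368
  age 4: 0.28 × 20.8 = 5.824
  age 5: 0.19 × 23.5 = 4.465
  age 6: 0.12 × 31.6 = 3.792
Maximum at age 4 (5.824).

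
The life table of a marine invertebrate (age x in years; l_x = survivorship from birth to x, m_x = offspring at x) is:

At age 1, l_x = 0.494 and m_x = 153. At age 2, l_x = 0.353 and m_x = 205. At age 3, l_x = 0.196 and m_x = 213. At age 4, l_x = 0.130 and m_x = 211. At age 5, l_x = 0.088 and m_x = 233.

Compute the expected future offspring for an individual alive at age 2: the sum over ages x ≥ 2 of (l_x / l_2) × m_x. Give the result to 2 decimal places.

459.06

l_2 = 0.353. Conditional survival from age 2 to x is l_x / l_2.
  x=2: (0.353/0.353) × 205 = 205.0000
  x=3: (0.196/0.353) × 213 = 118.2663
  x=4: (0.130/0.353) × 211 = 77.7054
  x=5: (0.088/0.353) × 233 = 58.0850
Sum = 205.0000 + 118.2663 + 77.7054 + 58.0850 = 459.0567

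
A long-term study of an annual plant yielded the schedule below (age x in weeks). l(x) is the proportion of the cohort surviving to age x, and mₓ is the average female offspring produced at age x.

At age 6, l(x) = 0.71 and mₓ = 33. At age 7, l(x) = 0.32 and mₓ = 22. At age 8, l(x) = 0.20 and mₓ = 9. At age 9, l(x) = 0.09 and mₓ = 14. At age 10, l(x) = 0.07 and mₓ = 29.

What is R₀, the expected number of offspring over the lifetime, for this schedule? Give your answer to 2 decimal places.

35.56

R₀ = Σ l(x) mₓ:
  age 6: 0.71 × 33 = 23.4300
  age 7: 0.32 × 22 = 7.0400
  age 8: 0.20 × 9 = 1.8000
  age 9: 0.09 × 14 = 1.2600
  age 10: 0.07 × 29 = 2.0300
R₀ = 23.4300 + 7.0400 + 1.8000 + 1.2600 + 2.0300 = 35.5600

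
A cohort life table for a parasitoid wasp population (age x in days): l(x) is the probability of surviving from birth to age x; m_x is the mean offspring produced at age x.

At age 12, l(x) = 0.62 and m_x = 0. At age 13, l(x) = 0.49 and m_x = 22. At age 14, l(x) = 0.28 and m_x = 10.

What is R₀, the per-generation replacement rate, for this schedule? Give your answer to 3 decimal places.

13.580

R₀ = Σ l(x) m_x:
  age 12: 0.62 × 0 = 0.0000
  age 13: 0.49 × 22 = 10.7800
  age 14: 0.28 × 10 = 2.8000
R₀ = 0.0000 + 10.7800 + 2.8000 = 13.5800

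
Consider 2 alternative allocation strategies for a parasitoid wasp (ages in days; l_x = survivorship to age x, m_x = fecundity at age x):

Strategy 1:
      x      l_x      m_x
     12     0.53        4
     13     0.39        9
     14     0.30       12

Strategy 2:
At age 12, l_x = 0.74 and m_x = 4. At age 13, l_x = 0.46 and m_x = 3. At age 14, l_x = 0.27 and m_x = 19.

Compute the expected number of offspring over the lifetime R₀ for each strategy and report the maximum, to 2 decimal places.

9.47

Strategy 1: R₀ = 0.53×4 + 0.39×9 + 0.30×12 = 9.2300
Strategy 2: R₀ = 0.74×4 + 0.46×3 + 0.27×19 = 9.4700
Highest R₀: strategy 2 with 9.4700.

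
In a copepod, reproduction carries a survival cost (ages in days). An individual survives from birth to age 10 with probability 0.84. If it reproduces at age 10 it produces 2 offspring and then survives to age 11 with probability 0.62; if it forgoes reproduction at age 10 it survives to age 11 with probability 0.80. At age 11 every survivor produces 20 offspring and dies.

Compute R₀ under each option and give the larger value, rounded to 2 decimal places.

13.44

breed at age 10: R₀ = 0.84 × (2 + 0.62 × 20) = 0.84 × 14.4000 = 12.0960
delay to age 11: R₀ = 0.84 × (0.80 × 20) = 0.84 × 16.0000 = 13.4400
Higher: delay to age 11 (13.4400).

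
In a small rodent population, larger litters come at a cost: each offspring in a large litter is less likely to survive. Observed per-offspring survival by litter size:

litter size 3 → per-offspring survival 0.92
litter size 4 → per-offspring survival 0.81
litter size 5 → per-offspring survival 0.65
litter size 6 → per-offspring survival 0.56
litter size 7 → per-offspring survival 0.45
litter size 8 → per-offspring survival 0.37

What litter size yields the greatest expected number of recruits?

6

Expected recruits = c × s(c):
  c=3: 3 × 0.92 = 2.760
  c=4: 4 × 0.81 = 3.240
  c=5: 5 × 0.65 = 3.250
  c=6: 6 × 0.56 = 3.360
  c=7: 7 × 0.45 = 3.150
  c=8: 8 × 0.37 = 2.960
Maximum at c = 6 (3.360 recruits).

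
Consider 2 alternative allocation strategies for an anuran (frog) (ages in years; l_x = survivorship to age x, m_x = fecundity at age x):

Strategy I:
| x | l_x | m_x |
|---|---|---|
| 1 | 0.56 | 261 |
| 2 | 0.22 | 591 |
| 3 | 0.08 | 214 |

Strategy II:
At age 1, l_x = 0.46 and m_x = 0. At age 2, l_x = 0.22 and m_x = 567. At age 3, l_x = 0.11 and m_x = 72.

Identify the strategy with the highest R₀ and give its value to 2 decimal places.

Strategy I: R₀ = 0.56×261 + 0.22×591 + 0.08×214 = 293.3000
Strategy II: R₀ = 0.46×0 + 0.22×567 + 0.11×72 = 132.6600
Highest R₀: strategy I with 293.3000.

293.30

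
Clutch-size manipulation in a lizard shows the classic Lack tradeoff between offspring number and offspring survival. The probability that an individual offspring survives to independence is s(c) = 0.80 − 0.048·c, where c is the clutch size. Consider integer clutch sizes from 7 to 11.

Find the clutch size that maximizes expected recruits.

8

Expected recruits = c × s(c):
  c=7: 7 × 0.464 = 3.248
  c=8: 8 × 0.416 = 3.328
  c=9: 9 × 0.368 = 3.312
  c=10: 10 × 0.320 = 3.200
  c=11: 11 × 0.272 = 2.992
Maximum at c = 8 (3.328 recruits).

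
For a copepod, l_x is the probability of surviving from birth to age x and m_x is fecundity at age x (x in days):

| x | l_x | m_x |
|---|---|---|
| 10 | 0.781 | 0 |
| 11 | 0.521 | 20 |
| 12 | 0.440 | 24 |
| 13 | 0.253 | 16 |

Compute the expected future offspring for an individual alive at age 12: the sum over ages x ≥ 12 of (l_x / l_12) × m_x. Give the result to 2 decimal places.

33.20

l_12 = 0.440. Conditional survival from age 12 to x is l_x / l_12.
  x=12: (0.440/0.440) × 24 = 24.0000
  x=13: (0.253/0.440) × 16 = 9.2000
Sum = 24.0000 + 9.2000 = 33.2000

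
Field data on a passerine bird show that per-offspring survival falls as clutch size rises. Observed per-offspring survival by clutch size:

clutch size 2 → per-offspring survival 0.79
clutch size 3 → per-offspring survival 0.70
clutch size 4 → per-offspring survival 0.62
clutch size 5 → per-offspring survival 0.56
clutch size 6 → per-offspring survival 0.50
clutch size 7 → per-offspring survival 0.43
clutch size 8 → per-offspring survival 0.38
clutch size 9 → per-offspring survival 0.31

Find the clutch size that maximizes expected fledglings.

8

Expected fledglings = c × s(c):
  c=2: 2 × 0.79 = 1.580
  c=3: 3 × 0.70 = 2.100
  c=4: 4 × 0.62 = 2.480
  c=5: 5 × 0.56 = 2.800
  c=6: 6 × 0.50 = 3.000
  c=7: 7 × 0.43 = 3.010
  c=8: 8 × 0.38 = 3.040
  c=9: 9 × 0.31 = 2.790
Maximum at c = 8 (3.040 fledglings).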